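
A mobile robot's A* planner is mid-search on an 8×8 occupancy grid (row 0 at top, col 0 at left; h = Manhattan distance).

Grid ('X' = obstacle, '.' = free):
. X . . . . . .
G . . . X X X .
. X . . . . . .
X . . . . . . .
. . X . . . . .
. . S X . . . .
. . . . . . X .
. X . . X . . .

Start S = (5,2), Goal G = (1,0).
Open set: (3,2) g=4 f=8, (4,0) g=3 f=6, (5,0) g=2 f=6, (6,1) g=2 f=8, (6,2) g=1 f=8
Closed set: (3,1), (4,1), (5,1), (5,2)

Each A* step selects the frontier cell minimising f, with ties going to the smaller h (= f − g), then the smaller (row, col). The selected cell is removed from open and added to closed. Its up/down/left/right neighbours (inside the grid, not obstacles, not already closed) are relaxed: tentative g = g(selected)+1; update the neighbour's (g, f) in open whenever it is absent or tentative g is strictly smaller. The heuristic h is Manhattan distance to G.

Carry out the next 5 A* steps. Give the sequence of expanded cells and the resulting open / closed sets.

step 1: expand (4,0) (f=6, h=3) → closed; open now [(3,2) g=4 f=8, (5,0) g=2 f=6, (6,1) g=2 f=8, (6,2) g=1 f=8]
step 2: expand (5,0) (f=6, h=4) → closed; open now [(3,2) g=4 f=8, (6,0) g=3 f=8, (6,1) g=2 f=8, (6,2) g=1 f=8]
step 3: expand (3,2) (f=8, h=4) → closed; open now [(2,2) g=5 f=8, (3,3) g=5 f=10, (6,0) g=3 f=8, (6,1) g=2 f=8, (6,2) g=1 f=8]
step 4: expand (2,2) (f=8, h=3) → closed; open now [(1,2) g=6 f=8, (2,3) g=6 f=10, (3,3) g=5 f=10, (6,0) g=3 f=8, (6,1) g=2 f=8, (6,2) g=1 f=8]
step 5: expand (1,2) (f=8, h=2) → closed; open now [(0,2) g=7 f=10, (1,1) g=7 f=8, (1,3) g=7 f=10, (2,3) g=6 f=10, (3,3) g=5 f=10, (6,0) g=3 f=8, (6,1) g=2 f=8, (6,2) g=1 f=8]

order=[(4,0) → (5,0) → (3,2) → (2,2) → (1,2)]; open=[(0,2) g=7 f=10, (1,1) g=7 f=8, (1,3) g=7 f=10, (2,3) g=6 f=10, (3,3) g=5 f=10, (6,0) g=3 f=8, (6,1) g=2 f=8, (6,2) g=1 f=8]; closed=[(1,2), (2,2), (3,1), (3,2), (4,0), (4,1), (5,0), (5,1), (5,2)]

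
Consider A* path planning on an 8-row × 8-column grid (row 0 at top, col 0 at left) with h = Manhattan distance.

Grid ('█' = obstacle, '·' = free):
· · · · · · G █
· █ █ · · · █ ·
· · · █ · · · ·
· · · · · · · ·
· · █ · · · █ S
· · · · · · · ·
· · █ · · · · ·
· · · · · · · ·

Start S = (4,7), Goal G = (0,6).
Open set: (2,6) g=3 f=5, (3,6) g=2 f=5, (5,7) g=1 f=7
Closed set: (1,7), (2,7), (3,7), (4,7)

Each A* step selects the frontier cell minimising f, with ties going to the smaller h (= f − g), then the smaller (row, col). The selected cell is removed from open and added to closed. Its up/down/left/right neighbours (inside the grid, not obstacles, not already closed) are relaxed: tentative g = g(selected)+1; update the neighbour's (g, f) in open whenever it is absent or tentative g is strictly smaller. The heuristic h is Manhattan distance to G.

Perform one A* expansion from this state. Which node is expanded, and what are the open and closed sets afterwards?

step 1: expand (2,6) (f=5, h=2) → closed; open now [(2,5) g=4 f=7, (3,6) g=2 f=5, (5,7) g=1 f=7]

expanded=(2,6); open=[(2,5) g=4 f=7, (3,6) g=2 f=5, (5,7) g=1 f=7]; closed=[(1,7), (2,6), (2,7), (3,7), (4,7)]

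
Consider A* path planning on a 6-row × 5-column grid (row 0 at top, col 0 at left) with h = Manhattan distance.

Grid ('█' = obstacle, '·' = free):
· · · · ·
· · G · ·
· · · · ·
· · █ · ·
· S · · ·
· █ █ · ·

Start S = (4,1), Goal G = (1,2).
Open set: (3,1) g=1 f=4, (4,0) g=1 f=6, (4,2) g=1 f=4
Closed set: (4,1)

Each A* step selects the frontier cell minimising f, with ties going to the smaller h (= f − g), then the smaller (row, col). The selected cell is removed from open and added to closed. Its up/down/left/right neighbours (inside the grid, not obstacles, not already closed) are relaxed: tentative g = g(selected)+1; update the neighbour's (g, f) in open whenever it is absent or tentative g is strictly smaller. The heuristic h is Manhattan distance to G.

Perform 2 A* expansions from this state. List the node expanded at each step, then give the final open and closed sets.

step 1: expand (3,1) (f=4, h=3) → closed; open now [(2,1) g=2 f=4, (3,0) g=2 f=6, (4,0) g=1 f=6, (4,2) g=1 f=4]
step 2: expand (2,1) (f=4, h=2) → closed; open now [(1,1) g=3 f=4, (2,0) g=3 f=6, (2,2) g=3 f=4, (3,0) g=2 f=6, (4,0) g=1 f=6, (4,2) g=1 f=4]

order=[(3,1) → (2,1)]; open=[(1,1) g=3 f=4, (2,0) g=3 f=6, (2,2) g=3 f=4, (3,0) g=2 f=6, (4,0) g=1 f=6, (4,2) g=1 f=4]; closed=[(2,1), (3,1), (4,1)]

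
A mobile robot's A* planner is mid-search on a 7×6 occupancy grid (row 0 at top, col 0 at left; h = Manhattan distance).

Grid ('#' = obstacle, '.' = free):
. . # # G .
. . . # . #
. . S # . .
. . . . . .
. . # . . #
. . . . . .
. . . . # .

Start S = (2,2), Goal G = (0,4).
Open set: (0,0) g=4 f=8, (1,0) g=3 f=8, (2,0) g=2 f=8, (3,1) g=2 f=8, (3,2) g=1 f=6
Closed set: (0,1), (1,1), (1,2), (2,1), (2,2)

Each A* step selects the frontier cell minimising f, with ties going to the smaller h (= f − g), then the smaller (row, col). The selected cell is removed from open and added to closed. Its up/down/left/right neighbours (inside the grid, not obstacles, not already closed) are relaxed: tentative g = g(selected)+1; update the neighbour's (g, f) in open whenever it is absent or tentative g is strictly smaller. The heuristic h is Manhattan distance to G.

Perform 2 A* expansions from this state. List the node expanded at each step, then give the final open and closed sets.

step 1: expand (3,2) (f=6, h=5) → closed; open now [(0,0) g=4 f=8, (1,0) g=3 f=8, (2,0) g=2 f=8, (3,1) g=2 f=8, (3,3) g=2 f=6]
step 2: expand (3,3) (f=6, h=4) → closed; open now [(0,0) g=4 f=8, (1,0) g=3 f=8, (2,0) g=2 f=8, (3,1) g=2 f=8, (3,4) g=3 f=6, (4,3) g=3 f=8]

order=[(3,2) → (3,3)]; open=[(0,0) g=4 f=8, (1,0) g=3 f=8, (2,0) g=2 f=8, (3,1) g=2 f=8, (3,4) g=3 f=6, (4,3) g=3 f=8]; closed=[(0,1), (1,1), (1,2), (2,1), (2,2), (3,2), (3,3)]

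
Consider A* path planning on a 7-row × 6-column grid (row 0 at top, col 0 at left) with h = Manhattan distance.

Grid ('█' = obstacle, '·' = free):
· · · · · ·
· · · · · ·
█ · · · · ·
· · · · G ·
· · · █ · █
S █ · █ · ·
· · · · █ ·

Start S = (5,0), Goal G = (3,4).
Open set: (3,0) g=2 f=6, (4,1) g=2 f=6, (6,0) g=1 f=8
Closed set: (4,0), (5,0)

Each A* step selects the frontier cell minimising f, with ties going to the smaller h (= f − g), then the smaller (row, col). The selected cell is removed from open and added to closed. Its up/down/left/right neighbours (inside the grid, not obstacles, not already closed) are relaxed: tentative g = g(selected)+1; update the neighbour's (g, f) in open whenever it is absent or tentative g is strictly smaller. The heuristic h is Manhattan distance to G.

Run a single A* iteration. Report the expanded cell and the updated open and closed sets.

expanded=(3,0); open=[(3,1) g=3 f=6, (4,1) g=2 f=6, (6,0) g=1 f=8]; closed=[(3,0), (4,0), (5,0)]

step 1: expand (3,0) (f=6, h=4) → closed; open now [(3,1) g=3 f=6, (4,1) g=2 f=6, (6,0) g=1 f=8]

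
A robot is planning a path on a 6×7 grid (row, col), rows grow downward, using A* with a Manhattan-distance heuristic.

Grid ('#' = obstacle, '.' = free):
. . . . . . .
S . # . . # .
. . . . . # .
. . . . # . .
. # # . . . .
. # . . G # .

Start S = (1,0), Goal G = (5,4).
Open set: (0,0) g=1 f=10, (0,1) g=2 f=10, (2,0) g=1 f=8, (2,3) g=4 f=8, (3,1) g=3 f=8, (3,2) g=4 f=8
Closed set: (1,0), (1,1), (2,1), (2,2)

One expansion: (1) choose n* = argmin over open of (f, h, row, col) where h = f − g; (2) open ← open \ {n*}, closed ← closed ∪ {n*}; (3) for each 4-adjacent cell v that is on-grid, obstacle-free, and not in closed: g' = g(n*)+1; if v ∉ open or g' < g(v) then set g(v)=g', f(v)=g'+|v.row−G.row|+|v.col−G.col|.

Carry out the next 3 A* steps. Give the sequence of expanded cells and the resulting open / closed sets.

step 1: expand (2,3) (f=8, h=4) → closed; open now [(0,0) g=1 f=10, (0,1) g=2 f=10, (1,3) g=5 f=10, (2,0) g=1 f=8, (2,4) g=5 f=8, (3,1) g=3 f=8, (3,2) g=4 f=8, (3,3) g=5 f=8]
step 2: expand (2,4) (f=8, h=3) → closed; open now [(0,0) g=1 f=10, (0,1) g=2 f=10, (1,3) g=5 f=10, (1,4) g=6 f=10, (2,0) g=1 f=8, (3,1) g=3 f=8, (3,2) g=4 f=8, (3,3) g=5 f=8]
step 3: expand (3,3) (f=8, h=3) → closed; open now [(0,0) g=1 f=10, (0,1) g=2 f=10, (1,3) g=5 f=10, (1,4) g=6 f=10, (2,0) g=1 f=8, (3,1) g=3 f=8, (3,2) g=4 f=8, (4,3) g=6 f=8]

order=[(2,3) → (2,4) → (3,3)]; open=[(0,0) g=1 f=10, (0,1) g=2 f=10, (1,3) g=5 f=10, (1,4) g=6 f=10, (2,0) g=1 f=8, (3,1) g=3 f=8, (3,2) g=4 f=8, (4,3) g=6 f=8]; closed=[(1,0), (1,1), (2,1), (2,2), (2,3), (2,4), (3,3)]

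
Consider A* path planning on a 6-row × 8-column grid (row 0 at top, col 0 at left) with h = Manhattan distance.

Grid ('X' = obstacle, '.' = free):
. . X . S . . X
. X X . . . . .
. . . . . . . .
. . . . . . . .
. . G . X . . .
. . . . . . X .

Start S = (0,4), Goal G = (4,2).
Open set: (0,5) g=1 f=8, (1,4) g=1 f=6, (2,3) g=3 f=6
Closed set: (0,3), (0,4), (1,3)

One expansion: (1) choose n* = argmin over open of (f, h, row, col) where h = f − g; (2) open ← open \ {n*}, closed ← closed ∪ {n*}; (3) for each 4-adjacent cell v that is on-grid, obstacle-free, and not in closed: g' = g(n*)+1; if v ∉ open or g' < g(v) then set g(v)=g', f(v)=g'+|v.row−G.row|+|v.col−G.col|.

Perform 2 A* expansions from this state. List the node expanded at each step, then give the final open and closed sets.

step 1: expand (2,3) (f=6, h=3) → closed; open now [(0,5) g=1 f=8, (1,4) g=1 f=6, (2,2) g=4 f=6, (2,4) g=4 f=8, (3,3) g=4 f=6]
step 2: expand (2,2) (f=6, h=2) → closed; open now [(0,5) g=1 f=8, (1,4) g=1 f=6, (2,1) g=5 f=8, (2,4) g=4 f=8, (3,2) g=5 f=6, (3,3) g=4 f=6]

order=[(2,3) → (2,2)]; open=[(0,5) g=1 f=8, (1,4) g=1 f=6, (2,1) g=5 f=8, (2,4) g=4 f=8, (3,2) g=5 f=6, (3,3) g=4 f=6]; closed=[(0,3), (0,4), (1,3), (2,2), (2,3)]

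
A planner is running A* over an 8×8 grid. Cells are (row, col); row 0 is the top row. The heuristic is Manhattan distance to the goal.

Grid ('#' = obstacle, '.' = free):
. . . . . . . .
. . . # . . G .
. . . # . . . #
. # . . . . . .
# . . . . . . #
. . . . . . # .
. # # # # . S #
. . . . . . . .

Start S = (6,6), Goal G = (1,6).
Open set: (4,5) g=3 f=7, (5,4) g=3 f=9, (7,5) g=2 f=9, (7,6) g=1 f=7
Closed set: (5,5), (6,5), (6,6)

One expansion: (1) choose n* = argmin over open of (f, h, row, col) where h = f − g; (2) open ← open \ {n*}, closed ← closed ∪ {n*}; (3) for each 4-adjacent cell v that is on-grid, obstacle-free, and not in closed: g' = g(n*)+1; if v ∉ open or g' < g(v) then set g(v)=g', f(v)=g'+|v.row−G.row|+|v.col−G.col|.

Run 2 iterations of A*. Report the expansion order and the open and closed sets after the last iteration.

order=[(4,5) → (3,5)]; open=[(2,5) g=5 f=7, (3,4) g=5 f=9, (3,6) g=5 f=7, (4,4) g=4 f=9, (4,6) g=4 f=7, (5,4) g=3 f=9, (7,5) g=2 f=9, (7,6) g=1 f=7]; closed=[(3,5), (4,5), (5,5), (6,5), (6,6)]

step 1: expand (4,5) (f=7, h=4) → closed; open now [(3,5) g=4 f=7, (4,4) g=4 f=9, (4,6) g=4 f=7, (5,4) g=3 f=9, (7,5) g=2 f=9, (7,6) g=1 f=7]
step 2: expand (3,5) (f=7, h=3) → closed; open now [(2,5) g=5 f=7, (3,4) g=5 f=9, (3,6) g=5 f=7, (4,4) g=4 f=9, (4,6) g=4 f=7, (5,4) g=3 f=9, (7,5) g=2 f=9, (7,6) g=1 f=7]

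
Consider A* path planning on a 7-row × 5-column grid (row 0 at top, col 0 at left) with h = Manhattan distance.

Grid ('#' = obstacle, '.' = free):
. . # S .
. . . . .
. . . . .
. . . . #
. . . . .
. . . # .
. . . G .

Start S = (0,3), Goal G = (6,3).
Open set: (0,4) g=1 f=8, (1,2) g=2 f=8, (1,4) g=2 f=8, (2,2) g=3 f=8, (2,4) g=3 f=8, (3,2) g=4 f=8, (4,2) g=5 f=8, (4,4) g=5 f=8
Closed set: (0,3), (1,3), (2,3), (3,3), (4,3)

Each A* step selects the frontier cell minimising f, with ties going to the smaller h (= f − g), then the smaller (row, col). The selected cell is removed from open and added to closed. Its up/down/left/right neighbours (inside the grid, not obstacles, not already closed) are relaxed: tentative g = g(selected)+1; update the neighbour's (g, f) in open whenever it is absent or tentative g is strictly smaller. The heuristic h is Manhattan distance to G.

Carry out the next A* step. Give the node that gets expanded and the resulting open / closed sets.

step 1: expand (4,2) (f=8, h=3) → closed; open now [(0,4) g=1 f=8, (1,2) g=2 f=8, (1,4) g=2 f=8, (2,2) g=3 f=8, (2,4) g=3 f=8, (3,2) g=4 f=8, (4,1) g=6 f=10, (4,4) g=5 f=8, (5,2) g=6 f=8]

expanded=(4,2); open=[(0,4) g=1 f=8, (1,2) g=2 f=8, (1,4) g=2 f=8, (2,2) g=3 f=8, (2,4) g=3 f=8, (3,2) g=4 f=8, (4,1) g=6 f=10, (4,4) g=5 f=8, (5,2) g=6 f=8]; closed=[(0,3), (1,3), (2,3), (3,3), (4,2), (4,3)]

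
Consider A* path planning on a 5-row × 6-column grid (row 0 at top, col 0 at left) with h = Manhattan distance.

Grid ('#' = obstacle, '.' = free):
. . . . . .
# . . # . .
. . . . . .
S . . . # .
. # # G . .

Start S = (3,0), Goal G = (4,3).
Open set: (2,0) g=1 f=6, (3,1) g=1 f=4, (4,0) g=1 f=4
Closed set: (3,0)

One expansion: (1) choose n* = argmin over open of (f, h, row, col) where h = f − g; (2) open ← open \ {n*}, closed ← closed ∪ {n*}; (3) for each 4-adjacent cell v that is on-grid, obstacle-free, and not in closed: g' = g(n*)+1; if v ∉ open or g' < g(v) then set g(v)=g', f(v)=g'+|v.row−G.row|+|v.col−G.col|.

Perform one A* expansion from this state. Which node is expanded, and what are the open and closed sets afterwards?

step 1: expand (3,1) (f=4, h=3) → closed; open now [(2,0) g=1 f=6, (2,1) g=2 f=6, (3,2) g=2 f=4, (4,0) g=1 f=4]

expanded=(3,1); open=[(2,0) g=1 f=6, (2,1) g=2 f=6, (3,2) g=2 f=4, (4,0) g=1 f=4]; closed=[(3,0), (3,1)]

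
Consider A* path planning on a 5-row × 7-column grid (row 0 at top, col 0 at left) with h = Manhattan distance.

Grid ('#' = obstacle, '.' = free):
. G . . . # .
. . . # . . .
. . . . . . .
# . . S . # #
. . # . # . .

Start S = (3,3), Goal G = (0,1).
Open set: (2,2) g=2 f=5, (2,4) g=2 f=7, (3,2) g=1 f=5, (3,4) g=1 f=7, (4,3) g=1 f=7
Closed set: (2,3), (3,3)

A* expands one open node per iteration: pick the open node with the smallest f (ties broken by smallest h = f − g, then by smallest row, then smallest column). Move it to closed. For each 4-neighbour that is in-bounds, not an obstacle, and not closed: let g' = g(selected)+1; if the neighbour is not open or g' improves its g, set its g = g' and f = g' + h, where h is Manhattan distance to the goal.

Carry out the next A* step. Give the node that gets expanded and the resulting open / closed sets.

expanded=(2,2); open=[(1,2) g=3 f=5, (2,1) g=3 f=5, (2,4) g=2 f=7, (3,2) g=1 f=5, (3,4) g=1 f=7, (4,3) g=1 f=7]; closed=[(2,2), (2,3), (3,3)]

step 1: expand (2,2) (f=5, h=3) → closed; open now [(1,2) g=3 f=5, (2,1) g=3 f=5, (2,4) g=2 f=7, (3,2) g=1 f=5, (3,4) g=1 f=7, (4,3) g=1 f=7]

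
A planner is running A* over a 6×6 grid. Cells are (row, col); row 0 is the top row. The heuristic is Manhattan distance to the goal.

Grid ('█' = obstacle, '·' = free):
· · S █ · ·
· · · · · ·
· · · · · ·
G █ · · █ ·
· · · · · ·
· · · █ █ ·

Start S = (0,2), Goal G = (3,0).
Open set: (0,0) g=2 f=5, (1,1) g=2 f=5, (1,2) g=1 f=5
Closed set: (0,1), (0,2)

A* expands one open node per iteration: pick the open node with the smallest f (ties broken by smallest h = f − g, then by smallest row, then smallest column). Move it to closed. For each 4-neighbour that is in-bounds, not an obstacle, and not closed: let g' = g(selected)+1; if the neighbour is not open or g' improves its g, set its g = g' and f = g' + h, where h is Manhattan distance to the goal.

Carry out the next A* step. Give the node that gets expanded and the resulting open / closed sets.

expanded=(0,0); open=[(1,0) g=3 f=5, (1,1) g=2 f=5, (1,2) g=1 f=5]; closed=[(0,0), (0,1), (0,2)]

step 1: expand (0,0) (f=5, h=3) → closed; open now [(1,0) g=3 f=5, (1,1) g=2 f=5, (1,2) g=1 f=5]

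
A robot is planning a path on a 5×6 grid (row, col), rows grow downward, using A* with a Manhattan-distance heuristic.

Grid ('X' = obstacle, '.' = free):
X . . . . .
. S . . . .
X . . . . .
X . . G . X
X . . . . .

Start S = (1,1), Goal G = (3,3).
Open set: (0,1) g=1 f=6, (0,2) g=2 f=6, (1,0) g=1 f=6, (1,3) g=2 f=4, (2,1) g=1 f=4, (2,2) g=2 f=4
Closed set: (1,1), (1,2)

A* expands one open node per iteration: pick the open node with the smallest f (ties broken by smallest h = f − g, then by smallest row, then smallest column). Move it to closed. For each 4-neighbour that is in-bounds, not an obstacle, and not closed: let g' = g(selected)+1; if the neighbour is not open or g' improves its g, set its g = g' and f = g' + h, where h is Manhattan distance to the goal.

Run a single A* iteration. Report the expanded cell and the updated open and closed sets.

expanded=(1,3); open=[(0,1) g=1 f=6, (0,2) g=2 f=6, (0,3) g=3 f=6, (1,0) g=1 f=6, (1,4) g=3 f=6, (2,1) g=1 f=4, (2,2) g=2 f=4, (2,3) g=3 f=4]; closed=[(1,1), (1,2), (1,3)]

step 1: expand (1,3) (f=4, h=2) → closed; open now [(0,1) g=1 f=6, (0,2) g=2 f=6, (0,3) g=3 f=6, (1,0) g=1 f=6, (1,4) g=3 f=6, (2,1) g=1 f=4, (2,2) g=2 f=4, (2,3) g=3 f=4]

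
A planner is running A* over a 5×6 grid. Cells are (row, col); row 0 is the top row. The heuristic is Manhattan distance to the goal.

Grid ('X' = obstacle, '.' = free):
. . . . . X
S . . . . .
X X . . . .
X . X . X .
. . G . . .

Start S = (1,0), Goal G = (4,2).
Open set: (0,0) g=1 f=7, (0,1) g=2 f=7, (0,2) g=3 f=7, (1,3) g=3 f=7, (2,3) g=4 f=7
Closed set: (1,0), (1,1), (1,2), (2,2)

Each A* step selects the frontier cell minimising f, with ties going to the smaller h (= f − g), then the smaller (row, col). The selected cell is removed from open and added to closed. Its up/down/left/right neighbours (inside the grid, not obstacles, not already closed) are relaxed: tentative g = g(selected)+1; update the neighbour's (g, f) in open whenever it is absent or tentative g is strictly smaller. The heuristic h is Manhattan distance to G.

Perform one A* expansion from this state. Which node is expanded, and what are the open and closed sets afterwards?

expanded=(2,3); open=[(0,0) g=1 f=7, (0,1) g=2 f=7, (0,2) g=3 f=7, (1,3) g=3 f=7, (2,4) g=5 f=9, (3,3) g=5 f=7]; closed=[(1,0), (1,1), (1,2), (2,2), (2,3)]

step 1: expand (2,3) (f=7, h=3) → closed; open now [(0,0) g=1 f=7, (0,1) g=2 f=7, (0,2) g=3 f=7, (1,3) g=3 f=7, (2,4) g=5 f=9, (3,3) g=5 f=7]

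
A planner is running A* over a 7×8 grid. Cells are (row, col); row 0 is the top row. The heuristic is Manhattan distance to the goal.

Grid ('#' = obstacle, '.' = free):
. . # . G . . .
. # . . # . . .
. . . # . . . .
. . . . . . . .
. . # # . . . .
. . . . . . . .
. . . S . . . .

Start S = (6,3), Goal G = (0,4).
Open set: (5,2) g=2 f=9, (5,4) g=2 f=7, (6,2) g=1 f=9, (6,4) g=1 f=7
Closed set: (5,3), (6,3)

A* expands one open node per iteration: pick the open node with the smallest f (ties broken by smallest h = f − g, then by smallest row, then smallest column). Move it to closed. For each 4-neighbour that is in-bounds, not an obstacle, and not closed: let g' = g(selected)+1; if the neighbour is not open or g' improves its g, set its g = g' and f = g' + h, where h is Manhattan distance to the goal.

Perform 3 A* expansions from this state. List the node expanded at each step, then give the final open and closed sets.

order=[(5,4) → (4,4) → (3,4)]; open=[(2,4) g=5 f=7, (3,3) g=5 f=9, (3,5) g=5 f=9, (4,5) g=4 f=9, (5,2) g=2 f=9, (5,5) g=3 f=9, (6,2) g=1 f=9, (6,4) g=1 f=7]; closed=[(3,4), (4,4), (5,3), (5,4), (6,3)]

step 1: expand (5,4) (f=7, h=5) → closed; open now [(4,4) g=3 f=7, (5,2) g=2 f=9, (5,5) g=3 f=9, (6,2) g=1 f=9, (6,4) g=1 f=7]
step 2: expand (4,4) (f=7, h=4) → closed; open now [(3,4) g=4 f=7, (4,5) g=4 f=9, (5,2) g=2 f=9, (5,5) g=3 f=9, (6,2) g=1 f=9, (6,4) g=1 f=7]
step 3: expand (3,4) (f=7, h=3) → closed; open now [(2,4) g=5 f=7, (3,3) g=5 f=9, (3,5) g=5 f=9, (4,5) g=4 f=9, (5,2) g=2 f=9, (5,5) g=3 f=9, (6,2) g=1 f=9, (6,4) g=1 f=7]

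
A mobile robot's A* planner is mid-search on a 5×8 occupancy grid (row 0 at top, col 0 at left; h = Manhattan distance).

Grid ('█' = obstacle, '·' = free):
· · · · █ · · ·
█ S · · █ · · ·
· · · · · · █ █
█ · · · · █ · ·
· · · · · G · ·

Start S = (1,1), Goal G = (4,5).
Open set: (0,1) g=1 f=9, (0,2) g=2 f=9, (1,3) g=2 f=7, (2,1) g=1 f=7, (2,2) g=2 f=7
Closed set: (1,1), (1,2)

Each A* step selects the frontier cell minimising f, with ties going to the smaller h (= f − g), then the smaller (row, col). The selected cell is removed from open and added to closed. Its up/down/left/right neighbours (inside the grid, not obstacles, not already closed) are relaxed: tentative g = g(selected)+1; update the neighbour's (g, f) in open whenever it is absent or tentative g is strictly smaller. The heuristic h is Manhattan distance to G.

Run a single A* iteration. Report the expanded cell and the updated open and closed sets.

expanded=(1,3); open=[(0,1) g=1 f=9, (0,2) g=2 f=9, (0,3) g=3 f=9, (2,1) g=1 f=7, (2,2) g=2 f=7, (2,3) g=3 f=7]; closed=[(1,1), (1,2), (1,3)]

step 1: expand (1,3) (f=7, h=5) → closed; open now [(0,1) g=1 f=9, (0,2) g=2 f=9, (0,3) g=3 f=9, (2,1) g=1 f=7, (2,2) g=2 f=7, (2,3) g=3 f=7]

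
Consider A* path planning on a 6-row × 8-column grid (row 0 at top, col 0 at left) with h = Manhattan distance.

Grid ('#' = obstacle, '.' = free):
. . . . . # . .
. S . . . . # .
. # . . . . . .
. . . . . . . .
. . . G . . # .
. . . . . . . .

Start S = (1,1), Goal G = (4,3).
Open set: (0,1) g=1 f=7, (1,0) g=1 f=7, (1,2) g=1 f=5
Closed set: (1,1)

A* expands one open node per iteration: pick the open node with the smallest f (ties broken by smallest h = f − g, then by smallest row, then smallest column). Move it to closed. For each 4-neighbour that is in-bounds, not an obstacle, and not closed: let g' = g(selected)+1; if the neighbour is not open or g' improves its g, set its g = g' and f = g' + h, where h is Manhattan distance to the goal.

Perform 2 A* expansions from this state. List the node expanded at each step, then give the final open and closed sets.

order=[(1,2) → (1,3)]; open=[(0,1) g=1 f=7, (0,2) g=2 f=7, (0,3) g=3 f=7, (1,0) g=1 f=7, (1,4) g=3 f=7, (2,2) g=2 f=5, (2,3) g=3 f=5]; closed=[(1,1), (1,2), (1,3)]

step 1: expand (1,2) (f=5, h=4) → closed; open now [(0,1) g=1 f=7, (0,2) g=2 f=7, (1,0) g=1 f=7, (1,3) g=2 f=5, (2,2) g=2 f=5]
step 2: expand (1,3) (f=5, h=3) → closed; open now [(0,1) g=1 f=7, (0,2) g=2 f=7, (0,3) g=3 f=7, (1,0) g=1 f=7, (1,4) g=3 f=7, (2,2) g=2 f=5, (2,3) g=3 f=5]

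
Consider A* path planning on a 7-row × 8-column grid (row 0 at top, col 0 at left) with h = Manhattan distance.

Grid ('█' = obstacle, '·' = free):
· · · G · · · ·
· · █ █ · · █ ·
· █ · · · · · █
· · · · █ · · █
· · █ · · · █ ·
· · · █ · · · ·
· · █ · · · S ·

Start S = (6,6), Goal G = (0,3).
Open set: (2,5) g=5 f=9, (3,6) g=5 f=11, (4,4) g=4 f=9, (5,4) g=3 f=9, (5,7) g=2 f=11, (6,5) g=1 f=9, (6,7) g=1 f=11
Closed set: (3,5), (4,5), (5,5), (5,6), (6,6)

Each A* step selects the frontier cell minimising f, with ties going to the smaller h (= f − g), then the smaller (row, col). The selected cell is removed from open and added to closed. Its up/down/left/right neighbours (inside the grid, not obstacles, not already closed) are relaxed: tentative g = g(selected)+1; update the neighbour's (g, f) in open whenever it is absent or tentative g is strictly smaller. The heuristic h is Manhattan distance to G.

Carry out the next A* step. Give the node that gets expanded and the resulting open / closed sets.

expanded=(2,5); open=[(1,5) g=6 f=9, (2,4) g=6 f=9, (2,6) g=6 f=11, (3,6) g=5 f=11, (4,4) g=4 f=9, (5,4) g=3 f=9, (5,7) g=2 f=11, (6,5) g=1 f=9, (6,7) g=1 f=11]; closed=[(2,5), (3,5), (4,5), (5,5), (5,6), (6,6)]

step 1: expand (2,5) (f=9, h=4) → closed; open now [(1,5) g=6 f=9, (2,4) g=6 f=9, (2,6) g=6 f=11, (3,6) g=5 f=11, (4,4) g=4 f=9, (5,4) g=3 f=9, (5,7) g=2 f=11, (6,5) g=1 f=9, (6,7) g=1 f=11]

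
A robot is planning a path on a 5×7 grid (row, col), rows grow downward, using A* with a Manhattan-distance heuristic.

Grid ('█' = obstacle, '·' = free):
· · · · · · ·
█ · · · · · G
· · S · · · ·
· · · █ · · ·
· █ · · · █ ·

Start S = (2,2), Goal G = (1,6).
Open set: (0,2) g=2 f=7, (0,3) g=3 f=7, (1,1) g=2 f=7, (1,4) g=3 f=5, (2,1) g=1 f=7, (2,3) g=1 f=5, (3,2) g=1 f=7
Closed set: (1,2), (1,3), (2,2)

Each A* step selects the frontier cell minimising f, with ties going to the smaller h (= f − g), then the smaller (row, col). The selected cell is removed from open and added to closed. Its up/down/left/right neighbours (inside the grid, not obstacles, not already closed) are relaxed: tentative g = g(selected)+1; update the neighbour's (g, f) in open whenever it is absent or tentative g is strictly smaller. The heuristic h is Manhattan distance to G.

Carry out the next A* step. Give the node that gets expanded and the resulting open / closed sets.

step 1: expand (1,4) (f=5, h=2) → closed; open now [(0,2) g=2 f=7, (0,3) g=3 f=7, (0,4) g=4 f=7, (1,1) g=2 f=7, (1,5) g=4 f=5, (2,1) g=1 f=7, (2,3) g=1 f=5, (2,4) g=4 f=7, (3,2) g=1 f=7]

expanded=(1,4); open=[(0,2) g=2 f=7, (0,3) g=3 f=7, (0,4) g=4 f=7, (1,1) g=2 f=7, (1,5) g=4 f=5, (2,1) g=1 f=7, (2,3) g=1 f=5, (2,4) g=4 f=7, (3,2) g=1 f=7]; closed=[(1,2), (1,3), (1,4), (2,2)]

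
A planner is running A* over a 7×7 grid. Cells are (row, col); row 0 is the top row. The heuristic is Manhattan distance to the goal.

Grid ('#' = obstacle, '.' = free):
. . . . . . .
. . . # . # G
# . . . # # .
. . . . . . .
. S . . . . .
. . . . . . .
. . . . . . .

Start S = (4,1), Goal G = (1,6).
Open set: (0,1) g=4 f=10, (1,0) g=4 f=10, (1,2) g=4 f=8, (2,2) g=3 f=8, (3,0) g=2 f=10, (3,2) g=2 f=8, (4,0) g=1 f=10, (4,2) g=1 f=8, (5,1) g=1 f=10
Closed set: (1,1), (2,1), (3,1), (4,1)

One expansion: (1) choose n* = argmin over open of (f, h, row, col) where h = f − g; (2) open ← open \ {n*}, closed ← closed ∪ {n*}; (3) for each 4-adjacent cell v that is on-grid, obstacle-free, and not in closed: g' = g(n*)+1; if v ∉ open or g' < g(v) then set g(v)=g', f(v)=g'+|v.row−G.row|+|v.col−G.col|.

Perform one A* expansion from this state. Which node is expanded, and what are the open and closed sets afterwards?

expanded=(1,2); open=[(0,1) g=4 f=10, (0,2) g=5 f=10, (1,0) g=4 f=10, (2,2) g=3 f=8, (3,0) g=2 f=10, (3,2) g=2 f=8, (4,0) g=1 f=10, (4,2) g=1 f=8, (5,1) g=1 f=10]; closed=[(1,1), (1,2), (2,1), (3,1), (4,1)]

step 1: expand (1,2) (f=8, h=4) → closed; open now [(0,1) g=4 f=10, (0,2) g=5 f=10, (1,0) g=4 f=10, (2,2) g=3 f=8, (3,0) g=2 f=10, (3,2) g=2 f=8, (4,0) g=1 f=10, (4,2) g=1 f=8, (5,1) g=1 f=10]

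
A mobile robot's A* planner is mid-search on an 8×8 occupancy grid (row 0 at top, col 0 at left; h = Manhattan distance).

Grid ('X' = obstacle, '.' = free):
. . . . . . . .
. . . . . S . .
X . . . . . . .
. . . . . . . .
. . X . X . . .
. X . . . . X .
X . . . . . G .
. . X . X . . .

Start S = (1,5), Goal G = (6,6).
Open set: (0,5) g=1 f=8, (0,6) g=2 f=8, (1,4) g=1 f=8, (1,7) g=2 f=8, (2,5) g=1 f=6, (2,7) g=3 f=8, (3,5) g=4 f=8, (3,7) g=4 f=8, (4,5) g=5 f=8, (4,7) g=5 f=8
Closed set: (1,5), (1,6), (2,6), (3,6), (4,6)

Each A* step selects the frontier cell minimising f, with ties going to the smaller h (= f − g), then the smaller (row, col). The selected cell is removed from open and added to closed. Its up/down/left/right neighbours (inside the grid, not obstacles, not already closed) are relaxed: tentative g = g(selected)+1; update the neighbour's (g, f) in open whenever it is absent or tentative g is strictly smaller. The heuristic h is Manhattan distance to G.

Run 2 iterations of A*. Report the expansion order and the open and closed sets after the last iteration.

step 1: expand (2,5) (f=6, h=5) → closed; open now [(0,5) g=1 f=8, (0,6) g=2 f=8, (1,4) g=1 f=8, (1,7) g=2 f=8, (2,4) g=2 f=8, (2,7) g=3 f=8, (3,5) g=2 f=6, (3,7) g=4 f=8, (4,5) g=5 f=8, (4,7) g=5 f=8]
step 2: expand (3,5) (f=6, h=4) → closed; open now [(0,5) g=1 f=8, (0,6) g=2 f=8, (1,4) g=1 f=8, (1,7) g=2 f=8, (2,4) g=2 f=8, (2,7) g=3 f=8, (3,4) g=3 f=8, (3,7) g=4 f=8, (4,5) g=3 f=6, (4,7) g=5 f=8]

order=[(2,5) → (3,5)]; open=[(0,5) g=1 f=8, (0,6) g=2 f=8, (1,4) g=1 f=8, (1,7) g=2 f=8, (2,4) g=2 f=8, (2,7) g=3 f=8, (3,4) g=3 f=8, (3,7) g=4 f=8, (4,5) g=3 f=6, (4,7) g=5 f=8]; closed=[(1,5), (1,6), (2,5), (2,6), (3,5), (3,6), (4,6)]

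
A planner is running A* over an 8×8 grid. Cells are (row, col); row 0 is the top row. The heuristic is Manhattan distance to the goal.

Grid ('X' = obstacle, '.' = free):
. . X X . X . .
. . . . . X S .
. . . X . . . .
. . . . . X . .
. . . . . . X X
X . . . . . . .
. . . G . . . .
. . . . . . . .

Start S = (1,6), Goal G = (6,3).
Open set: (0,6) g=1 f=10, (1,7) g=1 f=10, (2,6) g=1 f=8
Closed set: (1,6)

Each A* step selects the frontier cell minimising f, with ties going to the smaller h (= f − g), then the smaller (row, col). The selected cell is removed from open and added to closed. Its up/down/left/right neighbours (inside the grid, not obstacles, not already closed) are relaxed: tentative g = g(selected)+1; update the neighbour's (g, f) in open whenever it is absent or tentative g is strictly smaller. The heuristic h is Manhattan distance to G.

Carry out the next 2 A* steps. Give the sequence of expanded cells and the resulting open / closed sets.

step 1: expand (2,6) (f=8, h=7) → closed; open now [(0,6) g=1 f=10, (1,7) g=1 f=10, (2,5) g=2 f=8, (2,7) g=2 f=10, (3,6) g=2 f=8]
step 2: expand (2,5) (f=8, h=6) → closed; open now [(0,6) g=1 f=10, (1,7) g=1 f=10, (2,4) g=3 f=8, (2,7) g=2 f=10, (3,6) g=2 f=8]

order=[(2,6) → (2,5)]; open=[(0,6) g=1 f=10, (1,7) g=1 f=10, (2,4) g=3 f=8, (2,7) g=2 f=10, (3,6) g=2 f=8]; closed=[(1,6), (2,5), (2,6)]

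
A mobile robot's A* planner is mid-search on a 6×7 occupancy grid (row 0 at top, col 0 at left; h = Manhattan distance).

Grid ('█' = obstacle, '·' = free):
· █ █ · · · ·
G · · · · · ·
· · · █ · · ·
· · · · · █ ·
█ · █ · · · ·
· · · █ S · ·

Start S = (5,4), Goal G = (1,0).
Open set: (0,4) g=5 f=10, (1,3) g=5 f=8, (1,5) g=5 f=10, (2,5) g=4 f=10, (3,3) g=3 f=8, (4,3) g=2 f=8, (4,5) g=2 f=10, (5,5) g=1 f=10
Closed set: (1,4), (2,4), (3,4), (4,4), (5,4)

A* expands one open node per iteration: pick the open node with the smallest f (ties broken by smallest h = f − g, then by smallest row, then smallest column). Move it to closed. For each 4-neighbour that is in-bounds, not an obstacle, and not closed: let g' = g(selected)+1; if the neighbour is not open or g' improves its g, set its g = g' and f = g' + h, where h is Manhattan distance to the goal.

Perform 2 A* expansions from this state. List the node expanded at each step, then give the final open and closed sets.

order=[(1,3) → (1,2)]; open=[(0,3) g=6 f=10, (0,4) g=5 f=10, (1,1) g=7 f=8, (1,5) g=5 f=10, (2,2) g=7 f=10, (2,5) g=4 f=10, (3,3) g=3 f=8, (4,3) g=2 f=8, (4,5) g=2 f=10, (5,5) g=1 f=10]; closed=[(1,2), (1,3), (1,4), (2,4), (3,4), (4,4), (5,4)]

step 1: expand (1,3) (f=8, h=3) → closed; open now [(0,3) g=6 f=10, (0,4) g=5 f=10, (1,2) g=6 f=8, (1,5) g=5 f=10, (2,5) g=4 f=10, (3,3) g=3 f=8, (4,3) g=2 f=8, (4,5) g=2 f=10, (5,5) g=1 f=10]
step 2: expand (1,2) (f=8, h=2) → closed; open now [(0,3) g=6 f=10, (0,4) g=5 f=10, (1,1) g=7 f=8, (1,5) g=5 f=10, (2,2) g=7 f=10, (2,5) g=4 f=10, (3,3) g=3 f=8, (4,3) g=2 f=8, (4,5) g=2 f=10, (5,5) g=1 f=10]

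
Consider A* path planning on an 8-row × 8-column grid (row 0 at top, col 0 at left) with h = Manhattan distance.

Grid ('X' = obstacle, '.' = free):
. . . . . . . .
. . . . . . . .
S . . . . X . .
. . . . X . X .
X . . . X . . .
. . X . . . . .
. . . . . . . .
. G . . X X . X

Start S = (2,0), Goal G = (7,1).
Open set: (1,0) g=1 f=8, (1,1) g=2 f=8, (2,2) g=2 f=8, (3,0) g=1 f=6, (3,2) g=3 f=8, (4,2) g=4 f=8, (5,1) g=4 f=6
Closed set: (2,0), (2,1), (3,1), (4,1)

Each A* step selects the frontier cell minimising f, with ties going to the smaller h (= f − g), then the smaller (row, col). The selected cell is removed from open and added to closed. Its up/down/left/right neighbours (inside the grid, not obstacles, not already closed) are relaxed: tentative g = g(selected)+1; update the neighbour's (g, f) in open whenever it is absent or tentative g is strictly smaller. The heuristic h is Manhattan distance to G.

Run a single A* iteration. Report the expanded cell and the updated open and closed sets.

expanded=(5,1); open=[(1,0) g=1 f=8, (1,1) g=2 f=8, (2,2) g=2 f=8, (3,0) g=1 f=6, (3,2) g=3 f=8, (4,2) g=4 f=8, (5,0) g=5 f=8, (6,1) g=5 f=6]; closed=[(2,0), (2,1), (3,1), (4,1), (5,1)]

step 1: expand (5,1) (f=6, h=2) → closed; open now [(1,0) g=1 f=8, (1,1) g=2 f=8, (2,2) g=2 f=8, (3,0) g=1 f=6, (3,2) g=3 f=8, (4,2) g=4 f=8, (5,0) g=5 f=8, (6,1) g=5 f=6]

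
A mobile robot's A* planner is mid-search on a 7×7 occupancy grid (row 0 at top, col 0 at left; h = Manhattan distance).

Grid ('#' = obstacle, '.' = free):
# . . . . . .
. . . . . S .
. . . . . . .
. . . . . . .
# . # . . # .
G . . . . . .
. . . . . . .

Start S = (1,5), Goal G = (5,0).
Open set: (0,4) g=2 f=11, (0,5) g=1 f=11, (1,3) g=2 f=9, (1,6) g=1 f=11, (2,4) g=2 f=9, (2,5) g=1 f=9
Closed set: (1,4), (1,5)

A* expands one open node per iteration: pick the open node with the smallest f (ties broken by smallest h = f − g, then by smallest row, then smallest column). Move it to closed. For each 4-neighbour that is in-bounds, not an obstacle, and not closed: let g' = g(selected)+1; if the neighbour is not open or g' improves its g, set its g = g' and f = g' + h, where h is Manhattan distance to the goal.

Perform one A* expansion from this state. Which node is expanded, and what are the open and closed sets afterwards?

step 1: expand (1,3) (f=9, h=7) → closed; open now [(0,3) g=3 f=11, (0,4) g=2 f=11, (0,5) g=1 f=11, (1,2) g=3 f=9, (1,6) g=1 f=11, (2,3) g=3 f=9, (2,4) g=2 f=9, (2,5) g=1 f=9]

expanded=(1,3); open=[(0,3) g=3 f=11, (0,4) g=2 f=11, (0,5) g=1 f=11, (1,2) g=3 f=9, (1,6) g=1 f=11, (2,3) g=3 f=9, (2,4) g=2 f=9, (2,5) g=1 f=9]; closed=[(1,3), (1,4), (1,5)]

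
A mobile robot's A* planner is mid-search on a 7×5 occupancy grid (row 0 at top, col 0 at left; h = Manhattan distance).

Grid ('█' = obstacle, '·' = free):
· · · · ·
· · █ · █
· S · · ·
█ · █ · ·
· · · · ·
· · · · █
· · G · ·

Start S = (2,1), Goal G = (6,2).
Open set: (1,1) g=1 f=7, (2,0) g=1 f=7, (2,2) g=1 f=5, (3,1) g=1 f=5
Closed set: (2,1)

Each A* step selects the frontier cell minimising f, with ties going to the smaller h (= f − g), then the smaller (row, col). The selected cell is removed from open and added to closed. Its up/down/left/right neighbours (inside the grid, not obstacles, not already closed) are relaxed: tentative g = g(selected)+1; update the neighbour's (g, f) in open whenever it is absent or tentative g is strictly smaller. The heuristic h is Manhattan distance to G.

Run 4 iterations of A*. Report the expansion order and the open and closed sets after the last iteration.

step 1: expand (2,2) (f=5, h=4) → closed; open now [(1,1) g=1 f=7, (2,0) g=1 f=7, (2,3) g=2 f=7, (3,1) g=1 f=5]
step 2: expand (3,1) (f=5, h=4) → closed; open now [(1,1) g=1 f=7, (2,0) g=1 f=7, (2,3) g=2 f=7, (4,1) g=2 f=5]
step 3: expand (4,1) (f=5, h=3) → closed; open now [(1,1) g=1 f=7, (2,0) g=1 f=7, (2,3) g=2 f=7, (4,0) g=3 f=7, (4,2) g=3 f=5, (5,1) g=3 f=5]
step 4: expand (4,2) (f=5, h=2) → closed; open now [(1,1) g=1 f=7, (2,0) g=1 f=7, (2,3) g=2 f=7, (4,0) g=3 f=7, (4,3) g=4 f=7, (5,1) g=3 f=5, (5,2) g=4 f=5]

order=[(2,2) → (3,1) → (4,1) → (4,2)]; open=[(1,1) g=1 f=7, (2,0) g=1 f=7, (2,3) g=2 f=7, (4,0) g=3 f=7, (4,3) g=4 f=7, (5,1) g=3 f=5, (5,2) g=4 f=5]; closed=[(2,1), (2,2), (3,1), (4,1), (4,2)]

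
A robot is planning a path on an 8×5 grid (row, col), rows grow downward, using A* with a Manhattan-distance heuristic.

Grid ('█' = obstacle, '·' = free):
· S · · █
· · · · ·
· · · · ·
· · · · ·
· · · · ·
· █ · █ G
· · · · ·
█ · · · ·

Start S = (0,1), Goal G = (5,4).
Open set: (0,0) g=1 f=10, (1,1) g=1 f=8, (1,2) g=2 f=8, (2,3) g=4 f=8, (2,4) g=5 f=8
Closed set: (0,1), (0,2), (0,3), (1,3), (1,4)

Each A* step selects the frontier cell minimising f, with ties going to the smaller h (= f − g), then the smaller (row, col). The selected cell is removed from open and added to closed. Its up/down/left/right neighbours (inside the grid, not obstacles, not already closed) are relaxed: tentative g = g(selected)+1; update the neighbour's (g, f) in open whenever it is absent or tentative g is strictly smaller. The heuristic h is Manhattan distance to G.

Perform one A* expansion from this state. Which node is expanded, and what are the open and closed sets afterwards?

expanded=(2,4); open=[(0,0) g=1 f=10, (1,1) g=1 f=8, (1,2) g=2 f=8, (2,3) g=4 f=8, (3,4) g=6 f=8]; closed=[(0,1), (0,2), (0,3), (1,3), (1,4), (2,4)]

step 1: expand (2,4) (f=8, h=3) → closed; open now [(0,0) g=1 f=10, (1,1) g=1 f=8, (1,2) g=2 f=8, (2,3) g=4 f=8, (3,4) g=6 f=8]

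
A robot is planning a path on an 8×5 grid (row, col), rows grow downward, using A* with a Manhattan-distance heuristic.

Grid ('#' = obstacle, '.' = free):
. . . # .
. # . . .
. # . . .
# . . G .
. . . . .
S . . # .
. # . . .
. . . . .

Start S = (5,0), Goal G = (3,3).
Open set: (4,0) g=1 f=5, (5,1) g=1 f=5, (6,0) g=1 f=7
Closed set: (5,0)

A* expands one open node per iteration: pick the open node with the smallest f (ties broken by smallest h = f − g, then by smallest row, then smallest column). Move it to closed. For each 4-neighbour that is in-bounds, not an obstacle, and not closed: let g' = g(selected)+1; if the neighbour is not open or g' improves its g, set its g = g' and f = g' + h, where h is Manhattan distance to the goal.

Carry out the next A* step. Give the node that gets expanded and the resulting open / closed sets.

expanded=(4,0); open=[(4,1) g=2 f=5, (5,1) g=1 f=5, (6,0) g=1 f=7]; closed=[(4,0), (5,0)]

step 1: expand (4,0) (f=5, h=4) → closed; open now [(4,1) g=2 f=5, (5,1) g=1 f=5, (6,0) g=1 f=7]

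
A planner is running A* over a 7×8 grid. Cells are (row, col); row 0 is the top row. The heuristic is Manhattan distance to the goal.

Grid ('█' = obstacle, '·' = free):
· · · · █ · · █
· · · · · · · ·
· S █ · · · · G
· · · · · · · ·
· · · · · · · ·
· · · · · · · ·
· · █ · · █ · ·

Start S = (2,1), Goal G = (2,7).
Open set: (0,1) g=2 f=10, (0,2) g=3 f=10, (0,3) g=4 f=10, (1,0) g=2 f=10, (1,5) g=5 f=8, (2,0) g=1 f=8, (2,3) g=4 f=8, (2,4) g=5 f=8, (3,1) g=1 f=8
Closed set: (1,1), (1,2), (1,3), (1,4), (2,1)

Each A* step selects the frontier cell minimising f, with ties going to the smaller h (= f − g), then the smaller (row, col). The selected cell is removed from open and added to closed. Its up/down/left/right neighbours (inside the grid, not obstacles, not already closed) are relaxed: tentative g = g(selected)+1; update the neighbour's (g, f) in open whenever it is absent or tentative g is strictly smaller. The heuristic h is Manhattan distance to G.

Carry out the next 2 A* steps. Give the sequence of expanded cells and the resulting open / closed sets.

step 1: expand (1,5) (f=8, h=3) → closed; open now [(0,1) g=2 f=10, (0,2) g=3 f=10, (0,3) g=4 f=10, (0,5) g=6 f=10, (1,0) g=2 f=10, (1,6) g=6 f=8, (2,0) g=1 f=8, (2,3) g=4 f=8, (2,4) g=5 f=8, (2,5) g=6 f=8, (3,1) g=1 f=8]
step 2: expand (1,6) (f=8, h=2) → closed; open now [(0,1) g=2 f=10, (0,2) g=3 f=10, (0,3) g=4 f=10, (0,5) g=6 f=10, (0,6) g=7 f=10, (1,0) g=2 f=10, (1,7) g=7 f=8, (2,0) g=1 f=8, (2,3) g=4 f=8, (2,4) g=5 f=8, (2,5) g=6 f=8, (2,6) g=7 f=8, (3,1) g=1 f=8]

order=[(1,5) → (1,6)]; open=[(0,1) g=2 f=10, (0,2) g=3 f=10, (0,3) g=4 f=10, (0,5) g=6 f=10, (0,6) g=7 f=10, (1,0) g=2 f=10, (1,7) g=7 f=8, (2,0) g=1 f=8, (2,3) g=4 f=8, (2,4) g=5 f=8, (2,5) g=6 f=8, (2,6) g=7 f=8, (3,1) g=1 f=8]; closed=[(1,1), (1,2), (1,3), (1,4), (1,5), (1,6), (2,1)]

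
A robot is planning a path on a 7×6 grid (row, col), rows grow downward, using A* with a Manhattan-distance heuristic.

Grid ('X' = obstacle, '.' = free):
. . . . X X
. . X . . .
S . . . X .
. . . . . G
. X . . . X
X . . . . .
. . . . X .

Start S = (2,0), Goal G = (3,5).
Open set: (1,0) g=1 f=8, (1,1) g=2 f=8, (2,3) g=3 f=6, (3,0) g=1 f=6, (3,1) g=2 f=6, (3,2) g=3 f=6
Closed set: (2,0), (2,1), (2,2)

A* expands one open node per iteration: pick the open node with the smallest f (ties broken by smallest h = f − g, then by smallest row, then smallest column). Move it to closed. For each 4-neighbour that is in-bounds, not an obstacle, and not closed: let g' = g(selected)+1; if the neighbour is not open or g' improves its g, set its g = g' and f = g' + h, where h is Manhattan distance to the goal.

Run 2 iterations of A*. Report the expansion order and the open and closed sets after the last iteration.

step 1: expand (2,3) (f=6, h=3) → closed; open now [(1,0) g=1 f=8, (1,1) g=2 f=8, (1,3) g=4 f=8, (3,0) g=1 f=6, (3,1) g=2 f=6, (3,2) g=3 f=6, (3,3) g=4 f=6]
step 2: expand (3,3) (f=6, h=2) → closed; open now [(1,0) g=1 f=8, (1,1) g=2 f=8, (1,3) g=4 f=8, (3,0) g=1 f=6, (3,1) g=2 f=6, (3,2) g=3 f=6, (3,4) g=5 f=6, (4,3) g=5 f=8]

order=[(2,3) → (3,3)]; open=[(1,0) g=1 f=8, (1,1) g=2 f=8, (1,3) g=4 f=8, (3,0) g=1 f=6, (3,1) g=2 f=6, (3,2) g=3 f=6, (3,4) g=5 f=6, (4,3) g=5 f=8]; closed=[(2,0), (2,1), (2,2), (2,3), (3,3)]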